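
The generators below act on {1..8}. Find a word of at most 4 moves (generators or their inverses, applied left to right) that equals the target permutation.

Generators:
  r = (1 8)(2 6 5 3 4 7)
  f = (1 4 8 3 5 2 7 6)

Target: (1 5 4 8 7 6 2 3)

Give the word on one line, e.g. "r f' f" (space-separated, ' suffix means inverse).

f' r

  after f': (1 6 7 2 5 3 8 4)
  after r: (1 5 4 8 7 6 2 3)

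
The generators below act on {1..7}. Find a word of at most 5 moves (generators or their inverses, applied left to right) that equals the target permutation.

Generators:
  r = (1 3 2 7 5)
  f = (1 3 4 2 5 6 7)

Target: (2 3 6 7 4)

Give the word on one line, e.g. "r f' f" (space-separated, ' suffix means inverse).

r' r' f

  after r': (1 5 7 2 3)
  after r': (1 7 3 5 2)
  after f: (2 3 6 7 4)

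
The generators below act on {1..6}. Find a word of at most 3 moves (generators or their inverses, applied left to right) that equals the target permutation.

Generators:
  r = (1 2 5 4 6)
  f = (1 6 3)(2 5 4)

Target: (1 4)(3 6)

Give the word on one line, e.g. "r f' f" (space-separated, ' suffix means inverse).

r f'

  after r: (1 2 5 4 6)
  after f': (1 4)(3 6)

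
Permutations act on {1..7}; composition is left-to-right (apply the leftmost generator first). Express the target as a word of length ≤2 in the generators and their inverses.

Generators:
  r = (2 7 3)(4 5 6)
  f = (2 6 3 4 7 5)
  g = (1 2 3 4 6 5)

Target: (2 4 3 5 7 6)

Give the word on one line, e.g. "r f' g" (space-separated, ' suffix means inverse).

  after r': (2 3 7)(4 6 5)
  after f: (2 4 3 5 7 6)

r' f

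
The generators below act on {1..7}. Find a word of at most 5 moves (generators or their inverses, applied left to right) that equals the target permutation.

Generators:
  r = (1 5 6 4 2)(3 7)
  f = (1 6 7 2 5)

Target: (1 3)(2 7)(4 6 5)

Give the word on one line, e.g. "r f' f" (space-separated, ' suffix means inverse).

f' r f r

  after f': (1 5 2 7 6)
  after r: (1 6 5)(2 3 7 4)
  after f: (1 7 4 5 6)(2 3)
  after r: (1 3)(2 7)(4 6 5)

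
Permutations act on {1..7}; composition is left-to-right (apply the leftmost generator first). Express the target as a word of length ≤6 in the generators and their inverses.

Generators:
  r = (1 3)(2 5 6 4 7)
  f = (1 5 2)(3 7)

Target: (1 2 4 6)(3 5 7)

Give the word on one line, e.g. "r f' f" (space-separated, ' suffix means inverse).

r' r' r' f' r

  after r': (1 3)(2 7 4 6 5)
  after r': (2 4 5 7 6)
  after r': (1 3)(2 6 7 5 4)
  after f': (1 7)(2 6 3)(4 5)
  after r: (1 2 4 6)(3 5 7)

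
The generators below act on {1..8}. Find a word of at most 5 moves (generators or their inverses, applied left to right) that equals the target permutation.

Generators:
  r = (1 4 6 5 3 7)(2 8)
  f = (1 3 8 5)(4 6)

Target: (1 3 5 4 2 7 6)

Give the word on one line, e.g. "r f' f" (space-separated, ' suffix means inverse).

r' f' f' r'

  after r': (1 7 3 5 6 4)(2 8)
  after f': (1 7)(2 3 8)(4 5)
  after f': (1 7 5 6 4 8 2)
  after r': (1 3 5 4 2 7 6)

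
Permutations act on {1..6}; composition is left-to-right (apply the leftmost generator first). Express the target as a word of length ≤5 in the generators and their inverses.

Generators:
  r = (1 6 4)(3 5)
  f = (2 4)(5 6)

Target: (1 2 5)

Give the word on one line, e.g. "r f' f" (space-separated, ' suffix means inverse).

f r r f

  after f: (2 4)(5 6)
  after r: (1 6 3 5 4 2)
  after r: (1 4 2 6 5)
  after f: (1 2 5)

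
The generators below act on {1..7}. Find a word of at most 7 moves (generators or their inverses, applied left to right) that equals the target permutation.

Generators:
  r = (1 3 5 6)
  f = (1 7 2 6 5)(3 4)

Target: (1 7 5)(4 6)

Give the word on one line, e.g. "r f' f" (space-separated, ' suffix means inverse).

f' f' f' r f'

  after f': (1 5 6 2 7)(3 4)
  after f': (1 6 7 5 2)
  after f': (1 2 5 7 6)(3 4)
  after r: (1 2 6 3 4 5 7)
  after f': (1 7 5)(4 6)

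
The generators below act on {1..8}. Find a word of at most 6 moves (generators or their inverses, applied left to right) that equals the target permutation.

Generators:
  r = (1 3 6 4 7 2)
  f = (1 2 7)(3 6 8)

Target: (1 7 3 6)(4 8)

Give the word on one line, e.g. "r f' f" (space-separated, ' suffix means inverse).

f f r' f r

  after f: (1 2 7)(3 6 8)
  after f: (1 7 2)(3 8 6)
  after r': (1 4 6)(3 8)
  after f: (1 4 8 6 2 7)
  after r: (1 7 3 6)(4 8)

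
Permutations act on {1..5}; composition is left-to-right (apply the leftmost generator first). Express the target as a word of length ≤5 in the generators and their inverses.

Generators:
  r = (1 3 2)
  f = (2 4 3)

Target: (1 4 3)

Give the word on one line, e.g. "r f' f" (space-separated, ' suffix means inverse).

f' r f f r

  after f': (2 3 4)
  after r: (1 3 4)
  after f: (1 2 4)
  after f: (1 4)(2 3)
  after r: (1 4 3)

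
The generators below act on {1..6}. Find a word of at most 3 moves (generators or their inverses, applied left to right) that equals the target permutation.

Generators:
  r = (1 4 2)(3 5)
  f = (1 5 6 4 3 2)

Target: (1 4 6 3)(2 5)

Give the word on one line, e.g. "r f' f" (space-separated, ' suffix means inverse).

  after f': (1 2 3 4 6 5)
  after r': (1 4 6 3)(2 5)

f' r'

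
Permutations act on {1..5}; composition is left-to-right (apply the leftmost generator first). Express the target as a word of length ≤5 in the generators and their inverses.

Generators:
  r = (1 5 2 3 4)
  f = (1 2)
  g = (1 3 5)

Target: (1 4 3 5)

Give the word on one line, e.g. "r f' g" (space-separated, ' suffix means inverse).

  after g': (1 5 3)
  after r': (2 5)(3 4)
  after r': (1 4 2)
  after f': (1 4)
  after g: (1 4 3 5)

g' r' r' f' g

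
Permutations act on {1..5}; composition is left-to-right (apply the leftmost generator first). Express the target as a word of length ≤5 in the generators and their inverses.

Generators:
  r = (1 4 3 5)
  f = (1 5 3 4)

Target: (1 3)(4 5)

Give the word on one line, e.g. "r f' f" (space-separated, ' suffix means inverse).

  after r': (1 5 3 4)
  after f: (1 3)(4 5)
  after r': (1 4 3 5)
  after f': (1 3)(4 5)

r' f r' f'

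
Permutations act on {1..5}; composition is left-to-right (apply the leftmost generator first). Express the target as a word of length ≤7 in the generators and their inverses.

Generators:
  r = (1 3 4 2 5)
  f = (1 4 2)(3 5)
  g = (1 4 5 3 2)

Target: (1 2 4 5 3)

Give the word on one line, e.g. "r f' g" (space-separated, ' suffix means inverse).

  after f: (1 4 2)(3 5)
  after r: (1 2 3)(4 5)
  after f: (2 5)(3 4)
  after r': (1 5 4)
  after r': (1 2 4 5 3)

f r f r' r'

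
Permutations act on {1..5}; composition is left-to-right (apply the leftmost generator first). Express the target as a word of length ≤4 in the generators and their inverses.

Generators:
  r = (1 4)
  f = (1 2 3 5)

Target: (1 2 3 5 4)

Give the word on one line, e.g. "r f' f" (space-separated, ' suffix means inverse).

f r'

  after f: (1 2 3 5)
  after r': (1 2 3 5 4)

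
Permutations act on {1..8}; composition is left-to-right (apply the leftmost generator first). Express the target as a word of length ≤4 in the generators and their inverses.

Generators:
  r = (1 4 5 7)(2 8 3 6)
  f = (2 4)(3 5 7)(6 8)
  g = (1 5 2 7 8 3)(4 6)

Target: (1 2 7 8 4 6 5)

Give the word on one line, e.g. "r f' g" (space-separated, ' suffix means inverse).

f r f

  after f: (2 4)(3 5 7)(6 8)
  after r: (1 4 8 2 5)(3 7 6)
  after f: (1 2 7 8 4 6 5)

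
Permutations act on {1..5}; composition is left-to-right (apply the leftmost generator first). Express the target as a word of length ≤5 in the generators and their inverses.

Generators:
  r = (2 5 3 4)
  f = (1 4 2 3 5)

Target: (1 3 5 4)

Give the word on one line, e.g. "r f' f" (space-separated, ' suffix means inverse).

  after r: (2 5 3 4)
  after r: (2 3)(4 5)
  after f': (1 5)(3 4)
  after r': (1 2 4 5)
  after f: (1 3 5 4)

r r f' r' f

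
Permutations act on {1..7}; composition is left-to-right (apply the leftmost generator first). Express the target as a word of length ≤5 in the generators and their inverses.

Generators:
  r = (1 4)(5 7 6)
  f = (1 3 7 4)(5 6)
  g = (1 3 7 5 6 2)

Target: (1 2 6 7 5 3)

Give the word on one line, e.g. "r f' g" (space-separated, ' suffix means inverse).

r' r' g'

  after r': (1 4)(5 6 7)
  after r': (5 7 6)
  after g': (1 2 6 7 5 3)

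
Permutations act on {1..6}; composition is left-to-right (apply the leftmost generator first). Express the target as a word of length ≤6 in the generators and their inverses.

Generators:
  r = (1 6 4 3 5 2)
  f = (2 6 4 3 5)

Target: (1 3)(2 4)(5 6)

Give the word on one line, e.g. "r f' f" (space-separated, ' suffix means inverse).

  after r: (1 6 4 3 5 2)
  after f: (1 4 5 6 3 2)
  after r': (1 6 4 3 5)
  after f: (1 4 5)(2 6 3)
  after r: (1 3)(2 4)(5 6)

r f r' f r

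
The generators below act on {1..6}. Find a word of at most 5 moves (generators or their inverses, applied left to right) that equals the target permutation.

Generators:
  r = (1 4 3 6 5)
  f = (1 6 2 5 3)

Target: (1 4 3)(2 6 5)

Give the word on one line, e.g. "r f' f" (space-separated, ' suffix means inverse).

r' f r'

  after r': (1 5 6 3 4)
  after f: (1 3 4 6)(2 5)
  after r': (1 4 3)(2 6 5)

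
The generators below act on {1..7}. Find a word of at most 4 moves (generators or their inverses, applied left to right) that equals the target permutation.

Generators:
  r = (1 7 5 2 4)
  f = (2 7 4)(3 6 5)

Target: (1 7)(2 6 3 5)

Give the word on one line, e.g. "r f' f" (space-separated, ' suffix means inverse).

r' f'

  after r': (1 4 2 5 7)
  after f': (1 7)(2 6 3 5)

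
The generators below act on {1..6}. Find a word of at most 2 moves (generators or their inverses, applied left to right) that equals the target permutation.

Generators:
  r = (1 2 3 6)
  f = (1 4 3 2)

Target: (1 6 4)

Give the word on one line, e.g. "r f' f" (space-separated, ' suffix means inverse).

r' f'

  after r': (1 6 3 2)
  after f': (1 6 4)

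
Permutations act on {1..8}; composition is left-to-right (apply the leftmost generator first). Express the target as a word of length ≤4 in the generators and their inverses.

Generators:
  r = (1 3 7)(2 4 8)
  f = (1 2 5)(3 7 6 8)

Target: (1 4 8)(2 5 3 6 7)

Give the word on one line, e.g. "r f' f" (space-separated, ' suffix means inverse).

f' f' r' r'

  after f': (1 5 2)(3 8 6 7)
  after f': (1 2 5)(3 6)(7 8)
  after r': (1 8 3 6)(2 5 7 4)
  after r': (1 4 8)(2 5 3 6 7)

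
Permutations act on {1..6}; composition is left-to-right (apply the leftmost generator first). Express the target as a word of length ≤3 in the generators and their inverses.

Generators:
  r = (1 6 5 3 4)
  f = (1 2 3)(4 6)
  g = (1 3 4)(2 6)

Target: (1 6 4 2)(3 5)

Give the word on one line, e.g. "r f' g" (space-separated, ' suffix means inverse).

  after g: (1 3 4)(2 6)
  after f: (2 4)(3 6)
  after r: (1 6 4 2)(3 5)

g f r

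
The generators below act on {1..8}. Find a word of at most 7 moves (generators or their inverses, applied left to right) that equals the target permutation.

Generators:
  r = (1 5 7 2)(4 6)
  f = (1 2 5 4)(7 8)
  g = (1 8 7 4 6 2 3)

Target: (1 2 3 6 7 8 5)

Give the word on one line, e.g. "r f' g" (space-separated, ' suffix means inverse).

g f' g r' g

  after g: (1 8 7 4 6 2 3)
  after f': (1 7 5 2 3 4 6)
  after g: (1 4 2)(3 6 8 7 5)
  after r': (1 6 8 5 3 4 7)
  after g: (1 2 3 6 7 8 5)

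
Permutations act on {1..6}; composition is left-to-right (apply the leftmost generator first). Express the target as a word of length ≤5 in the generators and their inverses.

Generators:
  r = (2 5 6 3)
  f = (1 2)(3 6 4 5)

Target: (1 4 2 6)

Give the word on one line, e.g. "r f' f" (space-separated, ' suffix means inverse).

  after r': (2 3 6 5)
  after f: (1 2 6 3 4 5)
  after r: (1 5)(2 3 4 6)
  after f': (1 4 3 6)(2 5)
  after r: (1 4 2 6)

r' f r f' r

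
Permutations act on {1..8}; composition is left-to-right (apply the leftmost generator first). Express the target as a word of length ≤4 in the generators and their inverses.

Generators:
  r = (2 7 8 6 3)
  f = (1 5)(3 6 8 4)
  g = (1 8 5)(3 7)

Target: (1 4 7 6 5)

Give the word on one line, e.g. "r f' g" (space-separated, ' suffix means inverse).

  after g: (1 8 5)(3 7)
  after f: (1 4 3 7 6 8)
  after g: (1 4 7 6 5)

g f g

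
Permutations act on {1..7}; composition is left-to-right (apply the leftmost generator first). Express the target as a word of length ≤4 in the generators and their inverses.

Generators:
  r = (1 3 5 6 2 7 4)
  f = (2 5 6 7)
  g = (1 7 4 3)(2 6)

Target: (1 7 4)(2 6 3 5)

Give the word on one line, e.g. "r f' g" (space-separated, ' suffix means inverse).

  after g: (1 7 4 3)(2 6)
  after f': (1 6 7 4 3)(2 5)
  after g': (1 2 5 6)
  after r: (1 7 4)(2 6 3 5)

g f' g' r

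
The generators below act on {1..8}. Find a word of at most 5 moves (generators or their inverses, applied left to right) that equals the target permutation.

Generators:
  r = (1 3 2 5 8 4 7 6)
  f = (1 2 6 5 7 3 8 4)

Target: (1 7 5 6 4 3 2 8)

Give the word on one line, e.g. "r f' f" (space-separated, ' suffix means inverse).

  after f: (1 2 6 5 7 3 8 4)
  after f: (1 6 7 8)(2 5 3 4)
  after r: (2 8 3 7 4 5)
  after r: (1 3 6)(2 4 8)
  after f': (1 7 5 6 4 3 2 8)

f f r r f'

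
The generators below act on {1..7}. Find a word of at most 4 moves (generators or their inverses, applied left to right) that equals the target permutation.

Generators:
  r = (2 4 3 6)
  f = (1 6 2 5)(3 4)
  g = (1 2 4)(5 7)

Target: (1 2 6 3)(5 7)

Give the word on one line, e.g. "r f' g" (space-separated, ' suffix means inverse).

r' g

  after r': (2 6 3 4)
  after g: (1 2 6 3)(5 7)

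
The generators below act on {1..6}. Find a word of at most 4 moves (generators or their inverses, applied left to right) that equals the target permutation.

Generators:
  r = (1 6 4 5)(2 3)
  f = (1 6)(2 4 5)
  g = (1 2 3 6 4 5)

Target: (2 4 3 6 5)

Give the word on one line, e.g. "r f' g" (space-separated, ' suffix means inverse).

  after f': (1 6)(2 5 4)
  after r': (2 4 3)(5 6)
  after g': (1 5 3)(2 6 4)
  after r: (2 4 3 6 5)

f' r' g' r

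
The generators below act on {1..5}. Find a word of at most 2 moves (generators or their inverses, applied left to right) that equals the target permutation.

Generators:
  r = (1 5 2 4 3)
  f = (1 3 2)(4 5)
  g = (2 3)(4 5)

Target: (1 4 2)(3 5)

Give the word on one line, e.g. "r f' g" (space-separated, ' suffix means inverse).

f' r

  after f': (1 2 3)(4 5)
  after r: (1 4 2)(3 5)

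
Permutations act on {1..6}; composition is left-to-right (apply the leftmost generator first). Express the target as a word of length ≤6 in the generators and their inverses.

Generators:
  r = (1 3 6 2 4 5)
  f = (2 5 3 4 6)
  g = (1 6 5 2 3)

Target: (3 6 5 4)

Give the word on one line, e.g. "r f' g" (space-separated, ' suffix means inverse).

  after f: (2 5 3 4 6)
  after r: (1 3 5 6 4 2)
  after f': (1 5 4 6 3 2)
  after g': (1 6 2 3 5 4)
  after g': (3 6 5 4)

f r f' g' g'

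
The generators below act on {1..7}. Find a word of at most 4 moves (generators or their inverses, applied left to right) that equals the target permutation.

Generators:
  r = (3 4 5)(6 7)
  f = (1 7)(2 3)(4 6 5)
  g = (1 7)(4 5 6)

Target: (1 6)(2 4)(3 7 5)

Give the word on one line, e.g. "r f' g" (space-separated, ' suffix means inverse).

  after r': (3 5 4)(6 7)
  after f': (1 7 4 2 3 6)
  after r: (1 6)(2 4)(3 7 5)

r' f' r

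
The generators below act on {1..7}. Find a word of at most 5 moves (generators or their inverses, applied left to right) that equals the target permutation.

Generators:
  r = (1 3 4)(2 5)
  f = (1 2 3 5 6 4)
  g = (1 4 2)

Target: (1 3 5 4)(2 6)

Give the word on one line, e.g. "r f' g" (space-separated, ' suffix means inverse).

g' f' r

  after g': (1 2 4)
  after f': (2 6 5 3)
  after r: (1 3 5 4)(2 6)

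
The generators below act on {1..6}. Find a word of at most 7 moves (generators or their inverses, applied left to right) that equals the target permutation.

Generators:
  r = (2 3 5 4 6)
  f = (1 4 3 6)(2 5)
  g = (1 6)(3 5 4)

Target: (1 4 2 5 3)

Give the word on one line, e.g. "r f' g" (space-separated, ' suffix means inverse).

  after r': (2 6 4 5 3)
  after r': (2 4 3 6 5)
  after g: (1 6 4 5 2 3)
  after f': (1 3 6)(2 4)
  after g': (1 4 2 5 3)

r' r' g f' g'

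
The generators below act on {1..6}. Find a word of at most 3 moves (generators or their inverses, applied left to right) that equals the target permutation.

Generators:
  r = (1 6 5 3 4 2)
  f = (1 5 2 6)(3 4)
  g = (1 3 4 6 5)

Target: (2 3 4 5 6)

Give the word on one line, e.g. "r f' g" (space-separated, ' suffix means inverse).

  after f: (1 5 2 6)(3 4)
  after g': (1 6 5 2 4)
  after f: (2 3 4 5 6)

f g' f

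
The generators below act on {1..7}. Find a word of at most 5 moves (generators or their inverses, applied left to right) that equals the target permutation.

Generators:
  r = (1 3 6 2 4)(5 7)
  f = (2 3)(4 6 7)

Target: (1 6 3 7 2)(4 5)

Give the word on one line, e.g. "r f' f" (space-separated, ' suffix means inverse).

f' r' f

  after f': (2 3)(4 7 6)
  after r': (1 4 5 7 3 6 2)
  after f: (1 6 3 7 2)(4 5)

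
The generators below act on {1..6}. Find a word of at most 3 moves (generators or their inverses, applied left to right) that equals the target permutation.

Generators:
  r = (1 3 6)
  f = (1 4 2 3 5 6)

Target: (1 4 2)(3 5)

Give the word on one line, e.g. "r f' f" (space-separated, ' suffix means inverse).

f r r

  after f: (1 4 2 3 5 6)
  after r: (1 4 2 6 3 5)
  after r: (1 4 2)(3 5)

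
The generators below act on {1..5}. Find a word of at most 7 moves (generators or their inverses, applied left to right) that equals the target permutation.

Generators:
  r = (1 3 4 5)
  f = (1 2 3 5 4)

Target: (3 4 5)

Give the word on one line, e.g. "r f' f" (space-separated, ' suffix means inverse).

f' f' r' f' r

  after f': (1 4 5 3 2)
  after f': (1 5 2 4 3)
  after r': (1 4)(2 3 5)
  after f': (1 5)
  after r: (3 4 5)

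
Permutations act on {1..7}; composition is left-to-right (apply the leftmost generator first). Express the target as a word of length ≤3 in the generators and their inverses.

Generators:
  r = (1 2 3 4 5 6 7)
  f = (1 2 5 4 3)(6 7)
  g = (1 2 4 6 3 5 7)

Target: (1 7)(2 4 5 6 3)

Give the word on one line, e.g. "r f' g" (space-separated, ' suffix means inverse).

r' f' r

  after r': (1 7 6 5 4 3 2)
  after f': (1 6 2 3)
  after r: (1 7)(2 4 5 6 3)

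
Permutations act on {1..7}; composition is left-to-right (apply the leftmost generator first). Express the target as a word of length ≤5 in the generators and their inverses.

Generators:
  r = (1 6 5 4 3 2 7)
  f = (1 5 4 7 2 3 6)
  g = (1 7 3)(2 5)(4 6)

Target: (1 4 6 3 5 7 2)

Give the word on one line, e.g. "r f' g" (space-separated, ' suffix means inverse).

  after r': (1 7 2 3 4 5 6)
  after g: (1 3 6 7 5 4 2)
  after r: (1 2 6)(3 5)(4 7)
  after r: (1 7 3 4)(2 5)
  after f': (1 4 6 3 5 7 2)

r' g r r f'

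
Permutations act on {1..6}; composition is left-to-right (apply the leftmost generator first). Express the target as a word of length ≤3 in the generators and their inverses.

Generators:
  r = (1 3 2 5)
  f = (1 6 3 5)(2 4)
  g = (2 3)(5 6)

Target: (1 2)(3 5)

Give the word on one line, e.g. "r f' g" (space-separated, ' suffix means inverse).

r r

  after r: (1 3 2 5)
  after r: (1 2)(3 5)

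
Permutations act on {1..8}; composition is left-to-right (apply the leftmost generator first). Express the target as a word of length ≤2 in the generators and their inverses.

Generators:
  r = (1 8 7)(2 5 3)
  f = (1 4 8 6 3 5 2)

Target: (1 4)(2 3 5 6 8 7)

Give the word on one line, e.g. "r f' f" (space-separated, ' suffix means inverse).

r f'

  after r: (1 8 7)(2 5 3)
  after f': (1 4)(2 3 5 6 8 7)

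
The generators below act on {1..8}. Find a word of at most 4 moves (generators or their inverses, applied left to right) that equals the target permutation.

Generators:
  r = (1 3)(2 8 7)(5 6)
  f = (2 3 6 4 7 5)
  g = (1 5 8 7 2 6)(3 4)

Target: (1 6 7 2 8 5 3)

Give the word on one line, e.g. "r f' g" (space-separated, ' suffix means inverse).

f' f' g'

  after f': (2 5 7 4 6 3)
  after f': (2 7 6)(3 5 4)
  after g': (1 6 7 2 8 5 3)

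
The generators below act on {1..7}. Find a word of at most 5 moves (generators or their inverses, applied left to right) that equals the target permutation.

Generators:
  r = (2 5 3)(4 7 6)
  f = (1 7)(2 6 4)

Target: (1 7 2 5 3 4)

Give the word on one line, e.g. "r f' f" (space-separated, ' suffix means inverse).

  after r': (2 3 5)(4 6 7)
  after r': (2 5 3)(4 7 6)
  after f': (1 7 2 5 3 4)

r' r' f'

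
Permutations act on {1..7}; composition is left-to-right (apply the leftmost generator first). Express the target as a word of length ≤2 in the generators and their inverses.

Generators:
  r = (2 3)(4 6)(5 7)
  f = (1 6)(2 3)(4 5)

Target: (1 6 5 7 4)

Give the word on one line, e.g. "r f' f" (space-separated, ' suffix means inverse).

  after r': (2 3)(4 6)(5 7)
  after f: (1 6 5 7 4)

r' f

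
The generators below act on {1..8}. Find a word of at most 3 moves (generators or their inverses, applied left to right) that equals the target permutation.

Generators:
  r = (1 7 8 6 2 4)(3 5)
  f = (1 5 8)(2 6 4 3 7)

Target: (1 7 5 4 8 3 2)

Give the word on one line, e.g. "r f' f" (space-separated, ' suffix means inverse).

f' r'

  after f': (1 8 5)(2 7 3 4 6)
  after r': (1 7 5 4 8 3 2)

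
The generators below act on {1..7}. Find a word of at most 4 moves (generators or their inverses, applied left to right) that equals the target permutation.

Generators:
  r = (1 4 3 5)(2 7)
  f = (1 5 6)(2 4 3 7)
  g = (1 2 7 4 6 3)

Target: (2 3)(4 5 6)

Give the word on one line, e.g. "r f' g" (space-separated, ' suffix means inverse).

f r

  after f: (1 5 6)(2 4 3 7)
  after r: (2 3)(4 5 6)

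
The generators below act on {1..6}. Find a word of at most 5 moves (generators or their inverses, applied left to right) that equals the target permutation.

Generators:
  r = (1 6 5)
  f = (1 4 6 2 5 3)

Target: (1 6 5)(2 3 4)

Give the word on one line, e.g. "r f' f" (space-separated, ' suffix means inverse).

f' r f r

  after f': (1 3 5 2 6 4)
  after r: (1 3)(2 5)(4 6)
  after f: (2 3 4)
  after r: (1 6 5)(2 3 4)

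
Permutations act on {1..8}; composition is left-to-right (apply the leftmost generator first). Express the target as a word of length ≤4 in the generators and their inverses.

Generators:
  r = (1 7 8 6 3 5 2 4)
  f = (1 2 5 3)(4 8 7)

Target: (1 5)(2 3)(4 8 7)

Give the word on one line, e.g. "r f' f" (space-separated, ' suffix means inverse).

  after f': (1 3 5 2)(4 7 8)
  after f': (1 5)(2 3)(4 8 7)

f' f'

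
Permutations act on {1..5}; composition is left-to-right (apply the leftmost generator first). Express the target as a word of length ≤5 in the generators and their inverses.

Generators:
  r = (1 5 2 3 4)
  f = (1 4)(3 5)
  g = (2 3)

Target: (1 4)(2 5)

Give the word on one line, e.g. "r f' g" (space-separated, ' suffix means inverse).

  after g': (2 3)
  after f': (1 4)(2 5 3)
  after g: (1 4)(2 5)

g' f' g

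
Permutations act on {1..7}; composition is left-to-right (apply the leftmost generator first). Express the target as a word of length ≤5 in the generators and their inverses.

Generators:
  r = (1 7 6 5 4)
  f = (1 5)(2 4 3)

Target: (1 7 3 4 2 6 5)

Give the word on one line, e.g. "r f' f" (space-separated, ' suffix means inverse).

  after f: (1 5)(2 4 3)
  after r: (1 4 3 2)(5 7 6)
  after r: (2 7 5 6 4 3)
  after r: (1 7 4 3 2 6)
  after f: (1 7 3 4 2 6 5)

f r r r f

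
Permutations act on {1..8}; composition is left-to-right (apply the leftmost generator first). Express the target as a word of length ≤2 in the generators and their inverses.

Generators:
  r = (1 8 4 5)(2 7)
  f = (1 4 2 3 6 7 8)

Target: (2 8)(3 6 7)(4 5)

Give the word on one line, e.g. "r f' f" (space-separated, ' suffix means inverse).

r f

  after r: (1 8 4 5)(2 7)
  after f: (2 8)(3 6 7)(4 5)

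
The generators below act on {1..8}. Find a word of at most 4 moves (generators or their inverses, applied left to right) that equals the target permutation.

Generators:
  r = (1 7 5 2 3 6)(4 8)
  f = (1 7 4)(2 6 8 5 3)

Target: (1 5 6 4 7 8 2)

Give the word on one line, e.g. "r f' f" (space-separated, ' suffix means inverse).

  after f: (1 7 4)(2 6 8 5 3)
  after r: (1 5 6 4 7 8 2)

f r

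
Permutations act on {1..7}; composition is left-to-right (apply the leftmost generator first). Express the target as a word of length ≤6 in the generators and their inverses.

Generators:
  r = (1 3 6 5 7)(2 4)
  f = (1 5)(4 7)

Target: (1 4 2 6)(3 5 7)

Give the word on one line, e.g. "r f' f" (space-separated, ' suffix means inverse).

  after r: (1 3 6 5 7)(2 4)
  after f': (1 3 6)(2 7 5 4)
  after r': (2 5)(6 7)
  after r': (1 7 3)(2 6 5 4)
  after f: (1 4 2 6)(3 5 7)

r f' r' r' f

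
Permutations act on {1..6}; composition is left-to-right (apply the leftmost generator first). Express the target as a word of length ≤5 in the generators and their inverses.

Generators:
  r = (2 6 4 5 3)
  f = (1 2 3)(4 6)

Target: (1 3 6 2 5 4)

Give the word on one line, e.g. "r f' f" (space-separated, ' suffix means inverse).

r' r' f'

  after r': (2 3 5 4 6)
  after r': (2 5 6 3 4)
  after f': (1 3 6 2 5 4)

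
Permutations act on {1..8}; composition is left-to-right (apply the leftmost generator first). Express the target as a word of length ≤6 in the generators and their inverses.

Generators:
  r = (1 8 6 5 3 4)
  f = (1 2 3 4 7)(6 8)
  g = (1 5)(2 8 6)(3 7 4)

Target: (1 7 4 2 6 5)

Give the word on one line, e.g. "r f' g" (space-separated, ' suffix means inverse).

g' r' g f' f'

  after g': (1 5)(2 6 8)(3 4 7)
  after r': (1 6)(2 8)(4 7 5)
  after g: (1 2 6 5 3 7)
  after f': (2 8 6 5)(3 4)
  after f': (1 7 4 2 6 5)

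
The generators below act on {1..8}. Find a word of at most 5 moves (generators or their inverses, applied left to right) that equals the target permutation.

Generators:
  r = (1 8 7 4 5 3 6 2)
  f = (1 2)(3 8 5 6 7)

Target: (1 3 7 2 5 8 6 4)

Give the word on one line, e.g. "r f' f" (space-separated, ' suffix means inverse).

r' r' r'

  after r': (1 2 6 3 5 4 7 8)
  after r': (1 6 5 7)(2 3 4 8)
  after r': (1 3 7 2 5 8 6 4)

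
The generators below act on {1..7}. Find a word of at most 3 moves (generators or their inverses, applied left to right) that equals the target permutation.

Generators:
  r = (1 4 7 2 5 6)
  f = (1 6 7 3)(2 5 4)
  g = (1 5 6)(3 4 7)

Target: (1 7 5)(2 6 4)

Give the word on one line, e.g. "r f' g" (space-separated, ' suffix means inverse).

  after r: (1 4 7 2 5 6)
  after r: (1 7 5)(2 6 4)

r r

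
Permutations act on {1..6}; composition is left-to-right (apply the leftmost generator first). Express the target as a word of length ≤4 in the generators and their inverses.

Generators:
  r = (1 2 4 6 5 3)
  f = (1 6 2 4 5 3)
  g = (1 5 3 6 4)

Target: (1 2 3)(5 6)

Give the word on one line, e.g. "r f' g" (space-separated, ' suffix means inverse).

  after f: (1 6 2 4 5 3)
  after r': (1 4 6)
  after f': (1 2 6 3 5 4)
  after g': (1 2 3)(5 6)

f r' f' g'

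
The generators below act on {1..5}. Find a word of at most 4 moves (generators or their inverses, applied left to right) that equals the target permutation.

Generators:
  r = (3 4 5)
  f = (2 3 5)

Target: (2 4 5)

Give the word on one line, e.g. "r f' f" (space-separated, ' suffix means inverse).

  after f': (2 5 3)
  after r': (2 4 3)
  after f: (2 4 5)

f' r' f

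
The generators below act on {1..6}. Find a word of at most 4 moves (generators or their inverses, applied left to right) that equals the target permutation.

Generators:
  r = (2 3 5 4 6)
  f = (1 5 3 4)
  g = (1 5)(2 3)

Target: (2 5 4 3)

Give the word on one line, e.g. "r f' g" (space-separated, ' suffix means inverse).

  after g': (1 5)(2 3)
  after f': (2 5 4 3)
  after g': (1 5 4 2)
  after g': (2 5 4 3)

g' f' g' g'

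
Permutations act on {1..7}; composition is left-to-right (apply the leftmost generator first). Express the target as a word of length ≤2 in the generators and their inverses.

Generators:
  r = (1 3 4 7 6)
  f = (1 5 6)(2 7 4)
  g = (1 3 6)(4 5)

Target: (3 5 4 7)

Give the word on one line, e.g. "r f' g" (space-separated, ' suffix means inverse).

r g'

  after r: (1 3 4 7 6)
  after g': (3 5 4 7)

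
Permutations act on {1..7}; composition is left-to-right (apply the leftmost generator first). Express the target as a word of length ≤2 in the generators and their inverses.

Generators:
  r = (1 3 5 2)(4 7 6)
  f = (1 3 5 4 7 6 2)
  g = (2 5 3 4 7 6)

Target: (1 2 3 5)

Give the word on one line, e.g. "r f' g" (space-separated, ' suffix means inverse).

  after g: (2 5 3 4 7 6)
  after f': (1 2 3 5)

g f'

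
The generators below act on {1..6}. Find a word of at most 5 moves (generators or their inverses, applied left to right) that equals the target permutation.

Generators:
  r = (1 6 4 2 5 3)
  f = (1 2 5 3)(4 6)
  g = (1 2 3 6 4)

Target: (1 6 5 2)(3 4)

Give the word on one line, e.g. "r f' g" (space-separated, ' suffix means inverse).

  after g: (1 2 3 6 4)
  after r': (1 4 3)(2 5)
  after r': (1 6)(4 5)
  after g: (1 4 5)(2 3 6)
  after f: (1 6 5 2)(3 4)

g r' r' g f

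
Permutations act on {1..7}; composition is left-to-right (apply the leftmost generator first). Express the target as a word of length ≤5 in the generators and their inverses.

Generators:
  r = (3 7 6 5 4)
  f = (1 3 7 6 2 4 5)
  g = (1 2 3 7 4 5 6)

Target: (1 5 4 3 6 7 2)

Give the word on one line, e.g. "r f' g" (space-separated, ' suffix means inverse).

r' g' r

  after r': (3 4 5 6 7)
  after g': (1 6 3 7 2)
  after r: (1 5 4 3 6 7 2)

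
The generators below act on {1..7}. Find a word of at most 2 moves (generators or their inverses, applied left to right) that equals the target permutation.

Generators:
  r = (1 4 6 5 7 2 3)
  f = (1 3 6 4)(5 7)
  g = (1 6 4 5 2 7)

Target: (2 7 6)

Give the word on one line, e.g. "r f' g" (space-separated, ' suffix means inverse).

  after f': (1 4 6 3)(5 7)
  after r': (2 7 6)

f' r'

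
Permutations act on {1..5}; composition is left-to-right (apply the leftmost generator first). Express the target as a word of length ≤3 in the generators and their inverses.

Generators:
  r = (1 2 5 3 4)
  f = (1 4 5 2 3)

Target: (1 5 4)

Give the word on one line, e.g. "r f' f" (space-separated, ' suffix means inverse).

f r' r'

  after f: (1 4 5 2 3)
  after r': (1 3 4 2 5)
  after r': (1 5 4)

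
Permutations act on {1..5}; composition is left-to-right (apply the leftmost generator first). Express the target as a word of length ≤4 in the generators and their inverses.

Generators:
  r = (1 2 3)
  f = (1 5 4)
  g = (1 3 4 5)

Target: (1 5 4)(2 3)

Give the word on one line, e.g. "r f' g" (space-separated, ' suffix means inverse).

f' r' g

  after f': (1 4 5)
  after r': (1 4 5 3 2)
  after g: (1 5 4)(2 3)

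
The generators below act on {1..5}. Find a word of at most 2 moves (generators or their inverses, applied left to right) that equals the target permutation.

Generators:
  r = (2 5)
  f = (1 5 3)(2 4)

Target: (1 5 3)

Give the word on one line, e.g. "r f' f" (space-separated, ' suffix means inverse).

  after f': (1 3 5)(2 4)
  after f': (1 5 3)

f' f'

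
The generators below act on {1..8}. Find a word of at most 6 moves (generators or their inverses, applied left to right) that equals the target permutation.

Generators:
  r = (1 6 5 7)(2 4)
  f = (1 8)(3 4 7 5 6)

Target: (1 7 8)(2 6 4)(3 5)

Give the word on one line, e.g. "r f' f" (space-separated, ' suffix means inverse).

r f f f

  after r: (1 6 5 7)(2 4)
  after f: (1 3 4 2 7 8)
  after f: (1 4 2 5 6 3 7)
  after f: (1 7 8)(2 6 4)(3 5)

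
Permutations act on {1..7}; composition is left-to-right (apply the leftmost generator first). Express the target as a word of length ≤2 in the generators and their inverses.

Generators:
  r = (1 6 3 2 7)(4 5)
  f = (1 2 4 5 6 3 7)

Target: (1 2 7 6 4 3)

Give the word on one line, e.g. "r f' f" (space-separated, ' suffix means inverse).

f' r'

  after f': (1 7 3 6 5 4 2)
  after r': (1 2 7 6 4 3)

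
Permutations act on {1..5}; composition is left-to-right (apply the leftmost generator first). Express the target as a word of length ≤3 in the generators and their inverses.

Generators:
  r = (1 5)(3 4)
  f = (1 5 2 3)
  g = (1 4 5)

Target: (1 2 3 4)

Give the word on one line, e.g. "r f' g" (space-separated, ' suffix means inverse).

  after r': (1 5)(3 4)
  after f: (1 2 3 4)

r' f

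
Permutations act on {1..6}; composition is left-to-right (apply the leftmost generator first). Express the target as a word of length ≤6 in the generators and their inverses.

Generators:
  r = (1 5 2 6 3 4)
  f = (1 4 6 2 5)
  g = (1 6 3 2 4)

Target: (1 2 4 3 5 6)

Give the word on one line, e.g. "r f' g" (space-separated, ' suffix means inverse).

g' r g f

  after g': (1 4 2 3 6)
  after r: (2 4 6 5)
  after g: (1 6 5 4 3 2)
  after f: (1 2 4 3 5 6)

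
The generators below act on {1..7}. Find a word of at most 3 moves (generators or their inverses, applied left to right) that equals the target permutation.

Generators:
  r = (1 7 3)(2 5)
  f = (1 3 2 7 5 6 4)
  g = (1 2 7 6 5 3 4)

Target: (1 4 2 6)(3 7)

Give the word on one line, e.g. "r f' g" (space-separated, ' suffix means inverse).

  after f: (1 3 2 7 5 6 4)
  after g: (1 4 2 6)(3 7)

f g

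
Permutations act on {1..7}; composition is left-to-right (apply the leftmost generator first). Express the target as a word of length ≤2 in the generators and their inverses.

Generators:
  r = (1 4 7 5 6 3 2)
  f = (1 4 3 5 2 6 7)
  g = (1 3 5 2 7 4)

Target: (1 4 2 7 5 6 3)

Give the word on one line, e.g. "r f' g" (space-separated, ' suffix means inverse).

  after f': (1 7 6 2 5 3 4)
  after r': (1 4 2 7 5 6 3)

f' r'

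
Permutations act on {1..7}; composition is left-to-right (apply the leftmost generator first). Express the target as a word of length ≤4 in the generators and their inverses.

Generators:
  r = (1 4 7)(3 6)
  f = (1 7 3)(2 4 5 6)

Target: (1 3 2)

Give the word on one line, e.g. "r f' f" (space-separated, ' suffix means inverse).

f r' r' f'

  after f: (1 7 3)(2 4 5 6)
  after r': (1 4 5 3 7 6 2)
  after r': (2 7 3 4 5 6)
  after f': (1 3 2)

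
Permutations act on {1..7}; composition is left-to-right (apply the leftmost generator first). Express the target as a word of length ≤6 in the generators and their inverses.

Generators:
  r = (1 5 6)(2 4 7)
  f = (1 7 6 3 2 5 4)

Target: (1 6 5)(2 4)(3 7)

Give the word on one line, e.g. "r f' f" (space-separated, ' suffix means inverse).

f' r r f r

  after f': (1 4 5 2 3 6 7)
  after r: (1 7 5 4 6 2 3)
  after r: (1 2 3 5 7 6 4)
  after f: (1 5 6)(3 4 7)
  after r: (1 6 5)(2 4)(3 7)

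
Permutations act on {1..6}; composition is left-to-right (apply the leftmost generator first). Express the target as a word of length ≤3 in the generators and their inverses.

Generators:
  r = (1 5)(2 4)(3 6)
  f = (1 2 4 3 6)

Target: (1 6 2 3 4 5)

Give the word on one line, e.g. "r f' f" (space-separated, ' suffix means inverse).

  after f': (1 6 3 4 2)
  after f': (1 3 2 6 4)
  after r': (1 6 2 3 4 5)

f' f' r'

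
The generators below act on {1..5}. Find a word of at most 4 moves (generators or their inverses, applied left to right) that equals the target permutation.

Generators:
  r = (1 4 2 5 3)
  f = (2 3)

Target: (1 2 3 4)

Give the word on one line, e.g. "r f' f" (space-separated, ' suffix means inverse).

r f r

  after r: (1 4 2 5 3)
  after f: (1 4 3)(2 5)
  after r: (1 2 3 4)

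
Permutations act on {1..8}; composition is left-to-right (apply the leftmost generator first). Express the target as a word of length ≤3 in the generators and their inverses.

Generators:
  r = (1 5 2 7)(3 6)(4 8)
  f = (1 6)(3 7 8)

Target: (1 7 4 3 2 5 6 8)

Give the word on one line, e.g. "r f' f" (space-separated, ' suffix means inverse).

f r' f

  after f: (1 6)(3 7 8)
  after r': (1 3 2 5)(4 8 6 7)
  after f: (1 7 4 3 2 5 6 8)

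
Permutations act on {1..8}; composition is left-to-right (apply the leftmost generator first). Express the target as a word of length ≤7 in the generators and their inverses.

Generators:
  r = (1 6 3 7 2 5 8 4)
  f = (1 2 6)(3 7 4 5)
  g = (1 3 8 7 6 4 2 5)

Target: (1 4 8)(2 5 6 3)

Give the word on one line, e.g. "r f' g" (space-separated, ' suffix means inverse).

r' g' f' f' r'

  after r': (1 4 8 5 2 7 3 6)
  after g': (1 6 5 4 3 7)(2 8)
  after f': (1 2 8)(4 5 7 6)
  after f': (2 8 6 7)(3 5)
  after r': (1 4 8)(2 5 6 3)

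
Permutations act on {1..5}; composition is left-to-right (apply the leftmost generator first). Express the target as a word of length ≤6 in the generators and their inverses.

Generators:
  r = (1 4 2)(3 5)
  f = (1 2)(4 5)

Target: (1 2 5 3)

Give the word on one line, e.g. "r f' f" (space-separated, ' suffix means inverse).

  after r': (1 2 4)(3 5)
  after f': (2 5 3 4)
  after r: (1 4)(2 3)
  after r: (1 2 5 3)

r' f' r r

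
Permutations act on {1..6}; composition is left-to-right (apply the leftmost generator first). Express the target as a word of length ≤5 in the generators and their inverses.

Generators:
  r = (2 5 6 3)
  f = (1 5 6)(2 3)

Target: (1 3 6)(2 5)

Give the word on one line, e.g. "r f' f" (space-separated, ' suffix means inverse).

f r r

  after f: (1 5 6)(2 3)
  after r: (1 6)(3 5)
  after r: (1 3 6)(2 5)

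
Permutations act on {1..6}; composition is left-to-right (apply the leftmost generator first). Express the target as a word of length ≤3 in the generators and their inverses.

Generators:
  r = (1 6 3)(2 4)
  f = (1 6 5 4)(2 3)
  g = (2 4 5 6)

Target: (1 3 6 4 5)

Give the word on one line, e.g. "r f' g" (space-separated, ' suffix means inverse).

g r'

  after g: (2 4 5 6)
  after r': (1 3 6 4 5)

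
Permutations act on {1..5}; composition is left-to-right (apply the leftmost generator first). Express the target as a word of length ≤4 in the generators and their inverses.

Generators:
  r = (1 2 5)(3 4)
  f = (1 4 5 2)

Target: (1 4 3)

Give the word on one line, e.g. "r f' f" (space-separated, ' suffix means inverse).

  after f: (1 4 5 2)
  after r: (1 3 4)
  after f: (1 3 5 2)
  after r: (1 4 3)

f r f r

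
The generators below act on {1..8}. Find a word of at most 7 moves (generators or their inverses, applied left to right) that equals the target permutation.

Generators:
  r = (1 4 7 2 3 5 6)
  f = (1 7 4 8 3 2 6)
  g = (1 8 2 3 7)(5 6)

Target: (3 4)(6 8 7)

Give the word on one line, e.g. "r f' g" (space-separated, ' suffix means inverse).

  after r: (1 4 7 2 3 5 6)
  after r: (1 7 3 6 4 2 5)
  after f': (2 5 6 7 8 4 3)
  after g': (1 7)(2 6 3 8 4)
  after f': (3 4)(6 8 7)

r r f' g' f'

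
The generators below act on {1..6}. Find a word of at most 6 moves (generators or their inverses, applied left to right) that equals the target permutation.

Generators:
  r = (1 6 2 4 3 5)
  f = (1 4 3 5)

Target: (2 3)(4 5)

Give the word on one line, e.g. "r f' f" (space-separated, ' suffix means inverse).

r f' f' r'

  after r: (1 6 2 4 3 5)
  after f': (1 6 2)
  after f': (1 6 2 5 3 4)
  after r': (2 3)(4 5)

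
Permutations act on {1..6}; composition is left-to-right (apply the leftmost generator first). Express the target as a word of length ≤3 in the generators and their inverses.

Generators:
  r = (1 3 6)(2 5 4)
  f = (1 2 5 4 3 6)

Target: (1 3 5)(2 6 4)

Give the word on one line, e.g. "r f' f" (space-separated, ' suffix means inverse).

f' f'

  after f': (1 6 3 4 5 2)
  after f': (1 3 5)(2 6 4)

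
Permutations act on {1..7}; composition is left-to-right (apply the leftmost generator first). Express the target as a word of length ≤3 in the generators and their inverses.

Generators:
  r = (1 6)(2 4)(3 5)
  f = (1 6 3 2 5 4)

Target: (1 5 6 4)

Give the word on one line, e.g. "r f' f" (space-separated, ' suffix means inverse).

f f r

  after f: (1 6 3 2 5 4)
  after f: (1 3 5)(2 4 6)
  after r: (1 5 6 4)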